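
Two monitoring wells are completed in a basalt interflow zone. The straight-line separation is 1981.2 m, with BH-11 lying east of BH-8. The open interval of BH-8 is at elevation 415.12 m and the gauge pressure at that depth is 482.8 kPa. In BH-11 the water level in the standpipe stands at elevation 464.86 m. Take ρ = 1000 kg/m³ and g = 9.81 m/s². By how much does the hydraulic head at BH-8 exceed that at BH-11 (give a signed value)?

Δh ≈ -0.52 m

Pressure head at BH-8: ψ = P/(ρg) = 482.8×1000 / (1000 × 9.81) = 49.22 m.
Total head at BH-8: h = z + ψ = 415.12 + 49.22 = 464.34 m.
Total head at BH-11: h = 464.86 m (water level in the piezometer is the total head).
Head difference: h(BH-8) − h(BH-11) = 464.34 − 464.86 = -0.52 m.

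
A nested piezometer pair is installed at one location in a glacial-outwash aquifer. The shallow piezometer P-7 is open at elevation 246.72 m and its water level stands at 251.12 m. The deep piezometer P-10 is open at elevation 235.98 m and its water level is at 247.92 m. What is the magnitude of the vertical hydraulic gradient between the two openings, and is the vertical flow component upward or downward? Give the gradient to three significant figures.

|i_v| ≈ 0.298; vertical flow is downward

Total head at P-7: h = 251.12 m (water level in the standpipe).
Total head at P-10: h = 247.92 m.
Δh = h(P-7) − h(P-10) = 251.12 − 247.92 = 3.20 m.
Vertical separation Δz = 246.72 − 235.98 = 10.74 m.
|i_v| = |Δh| / Δz = 3.20 / 10.74 = 0.298.
Head is higher in the shallow piezometer, so vertical flow is downward (recharge condition).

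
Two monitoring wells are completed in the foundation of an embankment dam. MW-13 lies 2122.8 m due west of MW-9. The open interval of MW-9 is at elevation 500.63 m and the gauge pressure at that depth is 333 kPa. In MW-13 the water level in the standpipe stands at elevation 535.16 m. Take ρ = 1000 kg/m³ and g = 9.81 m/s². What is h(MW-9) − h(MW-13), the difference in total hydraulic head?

Δh ≈ -0.59 m

Pressure head at MW-9: ψ = P/(ρg) = 333×1000 / (1000 × 9.81) = 33.94 m.
Total head at MW-9: h = z + ψ = 500.63 + 33.94 = 534.57 m.
Total head at MW-13: h = 535.16 m (water level in the piezometer is the total head).
Head difference: h(MW-9) − h(MW-13) = 534.57 − 535.16 = -0.59 m.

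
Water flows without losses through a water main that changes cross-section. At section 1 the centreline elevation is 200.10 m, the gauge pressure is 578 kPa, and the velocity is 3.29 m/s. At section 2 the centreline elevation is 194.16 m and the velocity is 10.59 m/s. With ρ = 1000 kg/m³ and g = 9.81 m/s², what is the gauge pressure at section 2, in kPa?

Pressure head at 1: ψ₁ = P₁/(ρg) = 578×1000 / (1000 × 9.81) = 58.92 m.
Velocity heads: v₁²/2g = 3.29²/19.62 = 0.552 m; v₂²/2g = 10.59²/19.62 = 5.716 m.
Total head H = z₁ + ψ₁ + v₁²/2g = 200.10 + 58.92 + 0.552 = 259.57 m.
ψ₂ = H − z₂ − v₂²/2g = 259.57 − 194.16 − 5.716 = 59.69 m.
P₂ = ρgψ₂ = 1000 × 9.81 × 59.69 ≈ 586 kPa.

P₂ ≈ 586 kPa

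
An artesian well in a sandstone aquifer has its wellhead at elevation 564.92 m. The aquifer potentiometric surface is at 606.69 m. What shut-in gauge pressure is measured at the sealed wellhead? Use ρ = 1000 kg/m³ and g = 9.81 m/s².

Head above the cap: Δh = 606.69 − 564.92 = 41.77 m.
P = ρgΔh = 1000 × 9.81 × 41.77 = 409764 Pa ≈ 410 kPa.

P ≈ 410 kPa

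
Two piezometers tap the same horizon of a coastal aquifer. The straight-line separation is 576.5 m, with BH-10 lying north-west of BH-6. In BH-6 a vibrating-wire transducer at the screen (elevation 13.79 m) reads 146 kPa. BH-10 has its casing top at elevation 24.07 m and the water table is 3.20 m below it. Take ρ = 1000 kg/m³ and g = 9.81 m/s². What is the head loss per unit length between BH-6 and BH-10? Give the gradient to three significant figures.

Pressure head at BH-6: ψ = P/(ρg) = 146×1000 / (1000 × 9.81) = 14.88 m.
Total head at BH-6: h = z + ψ = 13.79 + 14.88 = 28.67 m.
Total head at BH-10: h = 24.07 − 3.20 = 20.87 m.
Head difference: h(BH-6) − h(BH-10) = 28.67 − 20.87 = 7.80 m.
Hydraulic gradient: i = |Δh| / L = 7.80 / 576.5 = 0.0135.

i ≈ 0.0135 m/m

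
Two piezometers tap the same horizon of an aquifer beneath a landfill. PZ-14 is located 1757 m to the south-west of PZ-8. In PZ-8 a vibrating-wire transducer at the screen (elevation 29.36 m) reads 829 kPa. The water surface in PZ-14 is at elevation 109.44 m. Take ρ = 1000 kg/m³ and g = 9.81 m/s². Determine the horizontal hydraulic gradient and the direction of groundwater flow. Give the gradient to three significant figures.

i ≈ 0.00252; groundwater flows toward the south-west

Pressure head at PZ-8: ψ = P/(ρg) = 829×1000 / (1000 × 9.81) = 84.51 m.
Total head at PZ-8: h = z + ψ = 29.36 + 84.51 = 113.87 m.
Total head at PZ-14: h = 109.44 m (water level in the piezometer is the total head).
Head difference: h(PZ-8) − h(PZ-14) = 113.87 − 109.44 = 4.43 m.
Hydraulic gradient: i = |Δh| / L = 4.43 / 1757 = 0.00252.
Flow is from higher to lower head: from PZ-8 toward PZ-14, i.e. toward the south-west.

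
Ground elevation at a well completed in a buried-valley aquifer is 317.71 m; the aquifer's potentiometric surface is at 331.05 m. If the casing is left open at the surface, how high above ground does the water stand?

Water rises to the potentiometric surface, so the rise above ground = 331.05 − 317.71 = 13.34 m.

≈ 13.34 m above ground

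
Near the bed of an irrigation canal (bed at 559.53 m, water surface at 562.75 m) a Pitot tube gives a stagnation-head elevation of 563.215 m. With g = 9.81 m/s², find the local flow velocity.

Near the bed, under hydrostatic conditions, the piezometric head (z + ψ) equals the free-surface elevation, 562.75 m.
Velocity head = total − piezometric = 563.215 − 562.75 = 0.465 m.
v = √(2g·h_v) = √(2 × 9.81 × 0.465) = 3.02 m/s.

v ≈ 3.02 m/s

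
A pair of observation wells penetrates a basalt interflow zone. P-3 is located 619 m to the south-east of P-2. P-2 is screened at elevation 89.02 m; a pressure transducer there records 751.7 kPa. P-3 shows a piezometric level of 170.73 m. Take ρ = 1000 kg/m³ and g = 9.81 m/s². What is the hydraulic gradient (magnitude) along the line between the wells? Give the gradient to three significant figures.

Pressure head at P-2: ψ = P/(ρg) = 751.7×1000 / (1000 × 9.81) = 76.63 m.
Total head at P-2: h = z + ψ = 89.02 + 76.63 = 165.65 m.
Total head at P-3: h = 170.73 m (water level in the piezometer is the total head).
Head difference: h(P-2) − h(P-3) = 165.65 − 170.73 = -5.08 m.
Hydraulic gradient: i = |Δh| / L = 5.08 / 619 = 0.00821.

i ≈ 0.00821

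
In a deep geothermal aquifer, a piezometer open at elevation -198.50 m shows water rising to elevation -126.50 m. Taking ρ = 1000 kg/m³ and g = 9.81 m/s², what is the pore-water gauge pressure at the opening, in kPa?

P ≈ 706 kPa

Pressure head ψ = h − z = -126.50 − (-198.50) = 72.00 m.
P = ρgψ = 1000 × 9.81 × 72.00 = 706320 Pa ≈ 706 kPa.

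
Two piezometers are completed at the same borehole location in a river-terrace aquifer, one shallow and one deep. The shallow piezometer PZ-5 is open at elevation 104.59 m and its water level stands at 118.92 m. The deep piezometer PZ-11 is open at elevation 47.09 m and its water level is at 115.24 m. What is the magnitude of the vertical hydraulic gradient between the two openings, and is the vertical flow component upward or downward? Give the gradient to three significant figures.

|i_v| ≈ 0.0640; vertical flow is downward

Total head at PZ-5: h = 118.92 m (water level in the standpipe).
Total head at PZ-11: h = 115.24 m.
Δh = h(PZ-5) − h(PZ-11) = 118.92 − 115.24 = 3.68 m.
Vertical separation Δz = 104.59 − 47.09 = 57.50 m.
|i_v| = |Δh| / Δz = 3.68 / 57.50 = 0.0640.
Head is higher in the shallow piezometer, so vertical flow is downward (recharge condition).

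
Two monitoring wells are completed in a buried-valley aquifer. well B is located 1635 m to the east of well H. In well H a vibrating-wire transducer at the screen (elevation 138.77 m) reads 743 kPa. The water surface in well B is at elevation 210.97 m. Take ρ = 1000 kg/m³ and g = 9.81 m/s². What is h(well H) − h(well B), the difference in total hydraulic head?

Δh ≈ 3.54 m

Pressure head at well H: ψ = P/(ρg) = 743×1000 / (1000 × 9.81) = 75.74 m.
Total head at well H: h = z + ψ = 138.77 + 75.74 = 214.51 m.
Total head at well B: h = 210.97 m (water level in the piezometer is the total head).
Head difference: h(well H) − h(well B) = 214.51 − 210.97 = 3.54 m.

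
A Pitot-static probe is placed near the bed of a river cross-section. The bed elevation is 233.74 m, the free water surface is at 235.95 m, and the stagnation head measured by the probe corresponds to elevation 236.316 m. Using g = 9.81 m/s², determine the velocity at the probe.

Near the bed, under hydrostatic conditions, the piezometric head (z + ψ) equals the free-surface elevation, 235.95 m.
Velocity head = total − piezometric = 236.316 − 235.95 = 0.366 m.
v = √(2g·h_v) = √(2 × 9.81 × 0.366) = 2.68 m/s.

v ≈ 2.68 m/s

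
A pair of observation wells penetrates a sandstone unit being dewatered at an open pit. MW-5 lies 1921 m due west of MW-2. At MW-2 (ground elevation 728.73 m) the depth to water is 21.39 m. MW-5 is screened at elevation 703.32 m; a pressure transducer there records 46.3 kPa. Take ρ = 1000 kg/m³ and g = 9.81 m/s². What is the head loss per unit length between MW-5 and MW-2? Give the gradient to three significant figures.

i ≈ 0.000364 m/m

Total head at MW-2: h = 728.73 − 21.39 = 707.34 m.
Pressure head at MW-5: ψ = P/(ρg) = 46.3×1000 / (1000 × 9.81) = 4.72 m.
Total head at MW-5: h = z + ψ = 703.32 + 4.72 = 708.04 m.
Head difference: h(MW-2) − h(MW-5) = 707.34 − 708.04 = -0.70 m.
Hydraulic gradient: i = |Δh| / L = 0.70 / 1921 = 0.000364.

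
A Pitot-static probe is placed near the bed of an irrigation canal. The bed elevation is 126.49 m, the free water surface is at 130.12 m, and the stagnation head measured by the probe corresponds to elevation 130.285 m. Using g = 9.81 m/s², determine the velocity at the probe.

Near the bed, under hydrostatic conditions, the piezometric head (z + ψ) equals the free-surface elevation, 130.12 m.
Velocity head = total − piezometric = 130.285 − 130.12 = 0.165 m.
v = √(2g·h_v) = √(2 × 9.81 × 0.165) = 1.80 m/s.

v ≈ 1.80 m/s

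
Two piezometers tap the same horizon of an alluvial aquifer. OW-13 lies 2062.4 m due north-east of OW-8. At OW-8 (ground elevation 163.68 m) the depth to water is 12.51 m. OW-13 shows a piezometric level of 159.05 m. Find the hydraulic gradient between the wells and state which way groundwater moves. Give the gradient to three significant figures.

i ≈ 0.00382; groundwater flows toward the south-west

Total head at OW-8: h = 163.68 − 12.51 = 151.17 m.
Total head at OW-13: h = 159.05 m (water level in the piezometer is the total head).
Head difference: h(OW-8) − h(OW-13) = 151.17 − 159.05 = -7.88 m.
Hydraulic gradient: i = |Δh| / L = 7.88 / 2062.4 = 0.00382.
Flow is from higher to lower head: from OW-13 toward OW-8, i.e. toward the south-west.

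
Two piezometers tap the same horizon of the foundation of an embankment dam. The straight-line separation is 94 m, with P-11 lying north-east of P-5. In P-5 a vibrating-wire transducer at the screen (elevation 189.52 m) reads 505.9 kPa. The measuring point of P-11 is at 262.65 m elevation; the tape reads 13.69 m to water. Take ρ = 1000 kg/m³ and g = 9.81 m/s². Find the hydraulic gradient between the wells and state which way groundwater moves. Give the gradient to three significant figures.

Pressure head at P-5: ψ = P/(ρg) = 505.9×1000 / (1000 × 9.81) = 51.57 m.
Total head at P-5: h = z + ψ = 189.52 + 51.57 = 241.09 m.
Total head at P-11: h = 262.65 − 13.69 = 248.96 m.
Head difference: h(P-5) − h(P-11) = 241.09 − 248.96 = -7.87 m.
Hydraulic gradient: i = |Δh| / L = 7.87 / 94 = 0.0837.
Flow is from higher to lower head: from P-11 toward P-5, i.e. toward the south-west.

i ≈ 0.0837; groundwater flows toward the south-west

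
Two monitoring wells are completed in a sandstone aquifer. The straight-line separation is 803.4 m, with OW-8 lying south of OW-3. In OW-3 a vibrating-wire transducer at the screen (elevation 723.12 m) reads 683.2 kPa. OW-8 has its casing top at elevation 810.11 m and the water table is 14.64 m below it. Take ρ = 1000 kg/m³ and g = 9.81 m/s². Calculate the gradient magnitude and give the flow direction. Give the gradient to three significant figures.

i ≈ 0.00337; groundwater flows toward the north

Pressure head at OW-3: ψ = P/(ρg) = 683.2×1000 / (1000 × 9.81) = 69.64 m.
Total head at OW-3: h = z + ψ = 723.12 + 69.64 = 792.76 m.
Total head at OW-8: h = 810.11 − 14.64 = 795.47 m.
Head difference: h(OW-3) − h(OW-8) = 792.76 − 795.47 = -2.71 m.
Hydraulic gradient: i = |Δh| / L = 2.71 / 803.4 = 0.00337.
Flow is from higher to lower head: from OW-8 toward OW-3, i.e. toward the north.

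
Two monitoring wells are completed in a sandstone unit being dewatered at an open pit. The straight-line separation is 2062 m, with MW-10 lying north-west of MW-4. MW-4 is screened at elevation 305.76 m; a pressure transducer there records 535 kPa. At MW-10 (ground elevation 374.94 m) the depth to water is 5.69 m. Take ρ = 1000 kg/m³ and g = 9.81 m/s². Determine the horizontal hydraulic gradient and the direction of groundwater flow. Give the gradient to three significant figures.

Pressure head at MW-4: ψ = P/(ρg) = 535×1000 / (1000 × 9.81) = 54.54 m.
Total head at MW-4: h = z + ψ = 305.76 + 54.54 = 360.30 m.
Total head at MW-10: h = 374.94 − 5.69 = 369.25 m.
Head difference: h(MW-4) − h(MW-10) = 360.30 − 369.25 = -8.95 m.
Hydraulic gradient: i = |Δh| / L = 8.95 / 2062 = 0.00434.
Flow is from higher to lower head: from MW-10 toward MW-4, i.e. toward the south-east.

i ≈ 0.00434; groundwater flows toward the south-east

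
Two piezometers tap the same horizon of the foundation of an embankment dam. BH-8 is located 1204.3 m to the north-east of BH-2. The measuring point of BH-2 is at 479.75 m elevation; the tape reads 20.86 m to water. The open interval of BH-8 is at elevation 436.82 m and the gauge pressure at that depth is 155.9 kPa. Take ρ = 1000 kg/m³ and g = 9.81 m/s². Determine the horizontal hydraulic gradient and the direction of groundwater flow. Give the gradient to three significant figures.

i ≈ 0.00513; groundwater flows toward the north-east

Total head at BH-2: h = 479.75 − 20.86 = 458.89 m.
Pressure head at BH-8: ψ = P/(ρg) = 155.9×1000 / (1000 × 9.81) = 15.89 m.
Total head at BH-8: h = z + ψ = 436.82 + 15.89 = 452.71 m.
Head difference: h(BH-2) − h(BH-8) = 458.89 − 452.71 = 6.18 m.
Hydraulic gradient: i = |Δh| / L = 6.18 / 1204.3 = 0.00513.
Flow is from higher to lower head: from BH-2 toward BH-8, i.e. toward the north-east.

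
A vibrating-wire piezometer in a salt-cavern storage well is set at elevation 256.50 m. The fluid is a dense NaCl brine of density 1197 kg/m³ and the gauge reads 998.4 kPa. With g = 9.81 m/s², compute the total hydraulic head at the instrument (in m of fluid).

ψ = P/(ρg) = 998.4×1000 / (1197 × 9.81) = 85.02 m.
h = z + ψ = 256.50 + 85.02 = 341.52 m.

h ≈ 341.52 m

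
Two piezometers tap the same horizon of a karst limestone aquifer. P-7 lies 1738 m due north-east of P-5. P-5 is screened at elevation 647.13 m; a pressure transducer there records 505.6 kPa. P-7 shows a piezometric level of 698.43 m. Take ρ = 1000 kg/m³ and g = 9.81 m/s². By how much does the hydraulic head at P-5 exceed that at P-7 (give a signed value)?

Δh ≈ 0.24 m

Pressure head at P-5: ψ = P/(ρg) = 505.6×1000 / (1000 × 9.81) = 51.54 m.
Total head at P-5: h = z + ψ = 647.13 + 51.54 = 698.67 m.
Total head at P-7: h = 698.43 m (water level in the piezometer is the total head).
Head difference: h(P-5) − h(P-7) = 698.67 − 698.43 = 0.24 m.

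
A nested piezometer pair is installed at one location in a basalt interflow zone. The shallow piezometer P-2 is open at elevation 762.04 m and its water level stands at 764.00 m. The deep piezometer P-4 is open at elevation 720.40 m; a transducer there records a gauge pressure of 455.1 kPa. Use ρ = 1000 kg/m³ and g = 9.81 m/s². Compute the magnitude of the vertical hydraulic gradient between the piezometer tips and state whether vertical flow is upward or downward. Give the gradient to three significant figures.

Total head at P-2: h = 764.00 m (water level in the standpipe).
Pressure head at P-4: ψ = P/(ρg) = 455.1×1000 / (1000 × 9.81) = 46.39 m.
Total head at P-4: h = z + ψ = 720.40 + 46.39 = 766.79 m.
Δh = h(P-2) − h(P-4) = 764.00 − 766.79 = -2.79 m.
Vertical separation Δz = 762.04 − 720.40 = 41.64 m.
|i_v| = |Δh| / Δz = 2.79 / 41.64 = 0.0670.
Head is higher in the deep piezometer, so vertical flow is upward (discharge condition).

|i_v| ≈ 0.0670; vertical flow is upward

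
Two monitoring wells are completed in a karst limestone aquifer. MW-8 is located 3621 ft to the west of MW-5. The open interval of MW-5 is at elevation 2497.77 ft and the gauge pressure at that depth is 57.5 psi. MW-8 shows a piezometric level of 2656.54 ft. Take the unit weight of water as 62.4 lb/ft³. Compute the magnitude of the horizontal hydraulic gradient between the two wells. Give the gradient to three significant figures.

Pressure head at MW-5: ψ = 144·P/γ = 144 × 57.5 / 62.4 = 132.69 ft.
Total head at MW-5: h = z + ψ = 2497.77 + 132.69 = 2630.46 ft.
Total head at MW-8: h = 2656.54 ft (water level in the piezometer is the total head).
Head difference: h(MW-5) − h(MW-8) = 2630.46 − 2656.54 = -26.08 ft.
Hydraulic gradient: i = |Δh| / L = 26.08 / 3621 = 0.00720.

i ≈ 0.00720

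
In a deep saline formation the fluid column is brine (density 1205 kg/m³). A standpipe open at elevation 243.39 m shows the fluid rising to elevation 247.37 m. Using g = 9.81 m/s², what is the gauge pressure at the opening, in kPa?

Pressure head ψ = h − z = 247.37 − 243.39 = 3.98 m.
P = ρgψ = 1205 × 9.81 × 3.98 = 47048 Pa ≈ 47.0 kPa.

P ≈ 47.0 kPa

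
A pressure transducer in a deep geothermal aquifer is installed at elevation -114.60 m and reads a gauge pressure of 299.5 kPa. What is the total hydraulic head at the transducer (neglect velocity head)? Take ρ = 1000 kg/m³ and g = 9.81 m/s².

ψ = P/(ρg) = 299.5×1000 / (1000 × 9.81) = 30.53 m.
h = z + ψ = -114.60 + 30.53 = -84.07 m.

h ≈ -84.07 m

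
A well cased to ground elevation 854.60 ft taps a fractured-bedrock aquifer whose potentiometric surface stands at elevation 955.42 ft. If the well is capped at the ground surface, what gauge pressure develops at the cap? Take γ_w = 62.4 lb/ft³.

P ≈ 43.7 psi

Head above the cap: Δh = 955.42 − 854.60 = 100.82 ft.
P = γΔh/144 = 62.4 × 100.82 / 144 = 43.7 psi.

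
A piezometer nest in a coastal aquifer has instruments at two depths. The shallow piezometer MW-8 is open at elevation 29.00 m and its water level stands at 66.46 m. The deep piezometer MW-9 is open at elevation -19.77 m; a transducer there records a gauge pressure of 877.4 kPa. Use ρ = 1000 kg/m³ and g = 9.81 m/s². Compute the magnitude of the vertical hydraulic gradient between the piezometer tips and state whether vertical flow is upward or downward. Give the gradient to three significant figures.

Total head at MW-8: h = 66.46 m (water level in the standpipe).
Pressure head at MW-9: ψ = P/(ρg) = 877.4×1000 / (1000 × 9.81) = 89.44 m.
Total head at MW-9: h = z + ψ = -19.77 + 89.44 = 69.67 m.
Δh = h(MW-8) − h(MW-9) = 66.46 − 69.67 = -3.21 m.
Vertical separation Δz = 29.00 − (-19.77) = 48.77 m.
|i_v| = |Δh| / Δz = 3.21 / 48.77 = 0.0658.
Head is higher in the deep piezometer, so vertical flow is upward (discharge condition).

|i_v| ≈ 0.0658; vertical flow is upward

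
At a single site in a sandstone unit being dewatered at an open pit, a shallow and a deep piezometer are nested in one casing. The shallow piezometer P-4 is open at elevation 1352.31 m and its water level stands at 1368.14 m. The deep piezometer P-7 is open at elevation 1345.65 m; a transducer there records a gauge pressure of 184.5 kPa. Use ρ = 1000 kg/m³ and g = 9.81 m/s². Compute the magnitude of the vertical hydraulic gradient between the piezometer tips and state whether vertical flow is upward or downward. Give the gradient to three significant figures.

|i_v| ≈ 0.553; vertical flow is downward

Total head at P-4: h = 1368.14 m (water level in the standpipe).
Pressure head at P-7: ψ = P/(ρg) = 184.5×1000 / (1000 × 9.81) = 18.81 m.
Total head at P-7: h = z + ψ = 1345.65 + 18.81 = 1364.46 m.
Δh = h(P-4) − h(P-7) = 1368.14 − 1364.46 = 3.68 m.
Vertical separation Δz = 1352.31 − 1345.65 = 6.66 m.
|i_v| = |Δh| / Δz = 3.68 / 6.66 = 0.553.
Head is higher in the shallow piezometer, so vertical flow is downward (recharge condition).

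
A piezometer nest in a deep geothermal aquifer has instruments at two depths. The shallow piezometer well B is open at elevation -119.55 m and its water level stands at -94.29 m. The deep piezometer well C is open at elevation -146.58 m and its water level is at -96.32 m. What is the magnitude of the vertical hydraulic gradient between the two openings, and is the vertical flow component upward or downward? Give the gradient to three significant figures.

|i_v| ≈ 0.0751; vertical flow is downward

Total head at well B: h = -94.29 m (water level in the standpipe).
Total head at well C: h = -96.32 m.
Δh = h(well B) − h(well C) = -94.29 − (-96.32) = 2.03 m.
Vertical separation Δz = -119.55 − (-146.58) = 27.03 m.
|i_v| = |Δh| / Δz = 2.03 / 27.03 = 0.0751.
Head is higher in the shallow piezometer, so vertical flow is downward (recharge condition).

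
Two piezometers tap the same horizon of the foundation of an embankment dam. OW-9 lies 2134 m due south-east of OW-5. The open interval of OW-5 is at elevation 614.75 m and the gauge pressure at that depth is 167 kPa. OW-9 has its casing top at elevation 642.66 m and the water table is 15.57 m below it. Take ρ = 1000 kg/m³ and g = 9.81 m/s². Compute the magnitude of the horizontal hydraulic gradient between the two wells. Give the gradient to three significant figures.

Pressure head at OW-5: ψ = P/(ρg) = 167×1000 / (1000 × 9.81) = 17.02 m.
Total head at OW-5: h = z + ψ = 614.75 + 17.02 = 631.77 m.
Total head at OW-9: h = 642.66 − 15.57 = 627.09 m.
Head difference: h(OW-5) − h(OW-9) = 631.77 − 627.09 = 4.68 m.
Hydraulic gradient: i = |Δh| / L = 4.68 / 2134 = 0.00219.

i ≈ 0.00219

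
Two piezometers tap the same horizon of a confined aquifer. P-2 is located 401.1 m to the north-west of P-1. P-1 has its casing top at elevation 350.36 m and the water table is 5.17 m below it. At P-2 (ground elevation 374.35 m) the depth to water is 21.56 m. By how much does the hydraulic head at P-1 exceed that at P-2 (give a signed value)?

Δh ≈ -7.60 m

Total head at P-1: h = 350.36 − 5.17 = 345.19 m.
Total head at P-2: h = 374.35 − 21.56 = 352.79 m.
Head difference: h(P-1) − h(P-2) = 345.19 − 352.79 = -7.60 m.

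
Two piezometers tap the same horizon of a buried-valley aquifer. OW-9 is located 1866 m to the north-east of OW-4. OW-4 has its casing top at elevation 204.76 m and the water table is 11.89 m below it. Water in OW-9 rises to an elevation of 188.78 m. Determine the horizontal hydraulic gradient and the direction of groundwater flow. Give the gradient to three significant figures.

Total head at OW-4: h = 204.76 − 11.89 = 192.87 m.
Total head at OW-9: h = 188.78 m (water level in the piezometer is the total head).
Head difference: h(OW-4) − h(OW-9) = 192.87 − 188.78 = 4.09 m.
Hydraulic gradient: i = |Δh| / L = 4.09 / 1866 = 0.00219.
Flow is from higher to lower head: from OW-4 toward OW-9, i.e. toward the north-east.

i ≈ 0.00219; groundwater flows toward the north-east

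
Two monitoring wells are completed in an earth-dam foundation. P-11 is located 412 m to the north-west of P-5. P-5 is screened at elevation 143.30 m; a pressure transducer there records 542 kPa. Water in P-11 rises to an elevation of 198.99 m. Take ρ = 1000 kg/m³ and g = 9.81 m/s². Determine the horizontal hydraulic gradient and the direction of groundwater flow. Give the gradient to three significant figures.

Pressure head at P-5: ψ = P/(ρg) = 542×1000 / (1000 × 9.81) = 55.25 m.
Total head at P-5: h = z + ψ = 143.30 + 55.25 = 198.55 m.
Total head at P-11: h = 198.99 m (water level in the piezometer is the total head).
Head difference: h(P-5) − h(P-11) = 198.55 − 198.99 = -0.44 m.
Hydraulic gradient: i = |Δh| / L = 0.44 / 412 = 0.00107.
Flow is from higher to lower head: from P-11 toward P-5, i.e. toward the south-east.

i ≈ 0.00107; groundwater flows toward the south-east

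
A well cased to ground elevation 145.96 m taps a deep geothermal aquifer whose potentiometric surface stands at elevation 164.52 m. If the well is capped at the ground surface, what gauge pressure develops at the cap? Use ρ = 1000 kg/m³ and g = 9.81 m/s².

Head above the cap: Δh = 164.52 − 145.96 = 18.56 m.
P = ρgΔh = 1000 × 9.81 × 18.56 = 182074 Pa ≈ 182 kPa.

P ≈ 182 kPa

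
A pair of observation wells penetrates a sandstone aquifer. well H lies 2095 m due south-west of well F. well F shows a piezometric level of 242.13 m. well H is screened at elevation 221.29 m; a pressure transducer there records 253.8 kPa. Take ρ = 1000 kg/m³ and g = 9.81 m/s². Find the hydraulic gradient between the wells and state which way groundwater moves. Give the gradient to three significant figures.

i ≈ 0.00240; groundwater flows toward the north-east

Total head at well F: h = 242.13 m (water level in the piezometer is the total head).
Pressure head at well H: ψ = P/(ρg) = 253.8×1000 / (1000 × 9.81) = 25.87 m.
Total head at well H: h = z + ψ = 221.29 + 25.87 = 247.16 m.
Head difference: h(well F) − h(well H) = 242.13 − 247.16 = -5.03 m.
Hydraulic gradient: i = |Δh| / L = 5.03 / 2095 = 0.00240.
Flow is from higher to lower head: from well H toward well F, i.e. toward the north-east.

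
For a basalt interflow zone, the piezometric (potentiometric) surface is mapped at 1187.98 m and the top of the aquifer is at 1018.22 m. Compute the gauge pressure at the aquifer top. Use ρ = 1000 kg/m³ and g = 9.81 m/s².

P ≈ 1670 kPa

Pressure head at the aquifer top: ψ = h − z = 1187.98 − 1018.22 = 169.76 m.
P = ρgψ = 1000 × 9.81 × 169.76 = 1665346 Pa ≈ 1670 kPa.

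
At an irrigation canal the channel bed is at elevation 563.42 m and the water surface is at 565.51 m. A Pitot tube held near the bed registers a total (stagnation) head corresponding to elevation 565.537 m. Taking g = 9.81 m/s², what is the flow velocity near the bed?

Near the bed, under hydrostatic conditions, the piezometric head (z + ψ) equals the free-surface elevation, 565.51 m.
Velocity head = total − piezometric = 565.537 − 565.51 = 0.027 m.
v = √(2g·h_v) = √(2 × 9.81 × 0.027) = 0.728 m/s.

v ≈ 0.728 m/s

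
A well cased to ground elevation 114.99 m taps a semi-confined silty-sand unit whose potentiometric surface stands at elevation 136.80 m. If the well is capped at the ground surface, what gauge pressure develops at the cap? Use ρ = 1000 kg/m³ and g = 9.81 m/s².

P ≈ 214 kPa

Head above the cap: Δh = 136.80 − 114.99 = 21.81 m.
P = ρgΔh = 1000 × 9.81 × 21.81 = 213956 Pa ≈ 214 kPa.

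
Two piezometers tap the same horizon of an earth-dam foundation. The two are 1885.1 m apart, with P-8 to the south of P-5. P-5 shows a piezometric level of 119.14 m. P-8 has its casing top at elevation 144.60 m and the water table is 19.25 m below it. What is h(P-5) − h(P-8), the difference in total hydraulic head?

Δh ≈ -6.21 m

Total head at P-5: h = 119.14 m (water level in the piezometer is the total head).
Total head at P-8: h = 144.60 − 19.25 = 125.35 m.
Head difference: h(P-5) − h(P-8) = 119.14 − 125.35 = -6.21 m.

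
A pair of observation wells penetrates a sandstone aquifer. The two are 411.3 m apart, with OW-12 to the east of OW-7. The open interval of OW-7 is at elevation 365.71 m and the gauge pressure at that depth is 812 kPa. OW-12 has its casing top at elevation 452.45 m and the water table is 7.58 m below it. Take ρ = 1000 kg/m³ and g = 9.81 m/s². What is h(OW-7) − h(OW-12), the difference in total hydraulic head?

Δh ≈ 3.61 m

Pressure head at OW-7: ψ = P/(ρg) = 812×1000 / (1000 × 9.81) = 82.77 m.
Total head at OW-7: h = z + ψ = 365.71 + 82.77 = 448.48 m.
Total head at OW-12: h = 452.45 − 7.58 = 444.87 m.
Head difference: h(OW-7) − h(OW-12) = 448.48 − 444.87 = 3.61 m.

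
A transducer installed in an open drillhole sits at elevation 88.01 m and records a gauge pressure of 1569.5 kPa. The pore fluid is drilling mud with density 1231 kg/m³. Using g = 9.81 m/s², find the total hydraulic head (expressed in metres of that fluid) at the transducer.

ψ = P/(ρg) = 1569.5×1000 / (1231 × 9.81) = 129.97 m.
h = z + ψ = 88.01 + 129.97 = 217.98 m.

h ≈ 217.98 m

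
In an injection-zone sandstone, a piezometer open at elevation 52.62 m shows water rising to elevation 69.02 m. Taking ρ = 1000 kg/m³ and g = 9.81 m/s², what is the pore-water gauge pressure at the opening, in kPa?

Pressure head ψ = h − z = 69.02 − 52.62 = 16.40 m.
P = ρgψ = 1000 × 9.81 × 16.40 = 160884 Pa ≈ 161 kPa.

P ≈ 161 kPa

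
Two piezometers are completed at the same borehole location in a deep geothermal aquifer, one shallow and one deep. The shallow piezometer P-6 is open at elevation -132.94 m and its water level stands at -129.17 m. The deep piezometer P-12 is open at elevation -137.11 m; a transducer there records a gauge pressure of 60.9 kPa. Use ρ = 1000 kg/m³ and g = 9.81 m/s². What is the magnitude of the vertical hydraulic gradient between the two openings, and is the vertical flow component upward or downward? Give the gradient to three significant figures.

|i_v| ≈ 0.415; vertical flow is downward

Total head at P-6: h = -129.17 m (water level in the standpipe).
Pressure head at P-12: ψ = P/(ρg) = 60.9×1000 / (1000 × 9.81) = 6.21 m.
Total head at P-12: h = z + ψ = -137.11 + 6.21 = -130.90 m.
Δh = h(P-6) − h(P-12) = -129.17 − (-130.90) = 1.73 m.
Vertical separation Δz = -132.94 − (-137.11) = 4.17 m.
|i_v| = |Δh| / Δz = 1.73 / 4.17 = 0.415.
Head is higher in the shallow piezometer, so vertical flow is downward (recharge condition).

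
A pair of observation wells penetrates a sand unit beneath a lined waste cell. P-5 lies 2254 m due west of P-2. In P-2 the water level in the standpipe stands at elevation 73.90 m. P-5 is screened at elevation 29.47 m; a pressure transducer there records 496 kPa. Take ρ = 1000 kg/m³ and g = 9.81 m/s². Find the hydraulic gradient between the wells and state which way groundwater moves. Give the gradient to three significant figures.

Total head at P-2: h = 73.90 m (water level in the piezometer is the total head).
Pressure head at P-5: ψ = P/(ρg) = 496×1000 / (1000 × 9.81) = 50.56 m.
Total head at P-5: h = z + ψ = 29.47 + 50.56 = 80.03 m.
Head difference: h(P-2) − h(P-5) = 73.90 − 80.03 = -6.13 m.
Hydraulic gradient: i = |Δh| / L = 6.13 / 2254 = 0.00272.
Flow is from higher to lower head: from P-5 toward P-2, i.e. toward the east.

i ≈ 0.00272; groundwater flows toward the east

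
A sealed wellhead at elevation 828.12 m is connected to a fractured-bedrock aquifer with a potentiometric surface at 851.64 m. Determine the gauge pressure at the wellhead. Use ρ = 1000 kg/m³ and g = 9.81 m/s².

Head above the cap: Δh = 851.64 − 828.12 = 23.52 m.
P = ρgΔh = 1000 × 9.81 × 23.52 = 230731 Pa ≈ 231 kPa.

P ≈ 231 kPa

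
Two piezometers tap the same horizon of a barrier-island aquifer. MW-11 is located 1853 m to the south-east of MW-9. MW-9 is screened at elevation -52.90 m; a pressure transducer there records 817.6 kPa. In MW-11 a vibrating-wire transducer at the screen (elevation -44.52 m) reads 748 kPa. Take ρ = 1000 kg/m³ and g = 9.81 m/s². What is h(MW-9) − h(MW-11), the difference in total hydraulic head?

Δh ≈ -1.29 m

Pressure head at MW-9: ψ = P/(ρg) = 817.6×1000 / (1000 × 9.81) = 83.34 m.
Total head at MW-9: h = z + ψ = -52.90 + 83.34 = 30.44 m.
Pressure head at MW-11: ψ = P/(ρg) = 748×1000 / (1000 × 9.81) = 76.25 m.
Total head at MW-11: h = z + ψ = -44.52 + 76.25 = 31.73 m.
Head difference: h(MW-9) − h(MW-11) = 30.44 − 31.73 = -1.29 m.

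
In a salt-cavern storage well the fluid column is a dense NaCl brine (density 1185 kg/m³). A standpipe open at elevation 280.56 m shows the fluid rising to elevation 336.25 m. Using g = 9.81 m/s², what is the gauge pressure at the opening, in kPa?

Pressure head ψ = h − z = 336.25 − 280.56 = 55.69 m.
P = ρgψ = 1185 × 9.81 × 55.69 = 647388 Pa ≈ 647 kPa.

P ≈ 647 kPa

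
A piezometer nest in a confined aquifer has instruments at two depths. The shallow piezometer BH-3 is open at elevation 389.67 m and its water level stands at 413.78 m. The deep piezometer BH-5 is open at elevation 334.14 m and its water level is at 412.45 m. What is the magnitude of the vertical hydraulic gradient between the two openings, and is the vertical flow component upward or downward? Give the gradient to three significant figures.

Total head at BH-3: h = 413.78 m (water level in the standpipe).
Total head at BH-5: h = 412.45 m.
Δh = h(BH-3) − h(BH-5) = 413.78 − 412.45 = 1.33 m.
Vertical separation Δz = 389.67 − 334.14 = 55.53 m.
|i_v| = |Δh| / Δz = 1.33 / 55.53 = 0.0240.
Head is higher in the shallow piezometer, so vertical flow is downward (recharge condition).

|i_v| ≈ 0.0240; vertical flow is downward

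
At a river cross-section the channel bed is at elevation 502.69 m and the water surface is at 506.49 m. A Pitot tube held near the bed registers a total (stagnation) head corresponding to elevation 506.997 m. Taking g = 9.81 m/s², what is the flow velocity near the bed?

v ≈ 3.15 m/s

Near the bed, under hydrostatic conditions, the piezometric head (z + ψ) equals the free-surface elevation, 506.49 m.
Velocity head = total − piezometric = 506.997 − 506.49 = 0.507 m.
v = √(2g·h_v) = √(2 × 9.81 × 0.507) = 3.15 m/s.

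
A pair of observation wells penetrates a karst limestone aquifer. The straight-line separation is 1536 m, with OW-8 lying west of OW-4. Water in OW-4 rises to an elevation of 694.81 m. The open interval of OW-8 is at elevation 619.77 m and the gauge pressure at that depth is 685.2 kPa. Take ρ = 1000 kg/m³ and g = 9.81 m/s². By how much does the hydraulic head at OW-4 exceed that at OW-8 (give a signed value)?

Total head at OW-4: h = 694.81 m (water level in the piezometer is the total head).
Pressure head at OW-8: ψ = P/(ρg) = 685.2×1000 / (1000 × 9.81) = 69.85 m.
Total head at OW-8: h = z + ψ = 619.77 + 69.85 = 689.62 m.
Head difference: h(OW-4) − h(OW-8) = 694.81 − 689.62 = 5.19 m.

Δh ≈ 5.19 m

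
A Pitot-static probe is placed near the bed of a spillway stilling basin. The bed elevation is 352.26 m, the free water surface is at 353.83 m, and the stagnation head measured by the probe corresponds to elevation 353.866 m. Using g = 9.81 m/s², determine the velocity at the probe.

v ≈ 0.840 m/s

Near the bed, under hydrostatic conditions, the piezometric head (z + ψ) equals the free-surface elevation, 353.83 m.
Velocity head = total − piezometric = 353.866 − 353.83 = 0.036 m.
v = √(2g·h_v) = √(2 × 9.81 × 0.036) = 0.840 m/s.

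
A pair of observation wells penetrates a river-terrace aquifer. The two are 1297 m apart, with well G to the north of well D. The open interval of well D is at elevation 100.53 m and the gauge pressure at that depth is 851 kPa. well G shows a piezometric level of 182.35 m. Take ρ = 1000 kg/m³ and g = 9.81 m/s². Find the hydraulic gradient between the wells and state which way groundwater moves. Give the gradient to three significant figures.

i ≈ 0.00380; groundwater flows toward the north

Pressure head at well D: ψ = P/(ρg) = 851×1000 / (1000 × 9.81) = 86.75 m.
Total head at well D: h = z + ψ = 100.53 + 86.75 = 187.28 m.
Total head at well G: h = 182.35 m (water level in the piezometer is the total head).
Head difference: h(well D) − h(well G) = 187.28 − 182.35 = 4.93 m.
Hydraulic gradient: i = |Δh| / L = 4.93 / 1297 = 0.00380.
Flow is from higher to lower head: from well D toward well G, i.e. toward the north.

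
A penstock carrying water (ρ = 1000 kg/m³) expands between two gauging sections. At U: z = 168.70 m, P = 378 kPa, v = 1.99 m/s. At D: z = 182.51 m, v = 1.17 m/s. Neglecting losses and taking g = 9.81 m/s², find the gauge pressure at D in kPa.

Pressure head at U: ψ₁ = P₁/(ρg) = 378×1000 / (1000 × 9.81) = 38.53 m.
Velocity heads: v₁²/2g = 1.99²/19.62 = 0.202 m; v₂²/2g = 1.17²/19.62 = 0.070 m.
Total head H = z₁ + ψ₁ + v₁²/2g = 168.70 + 38.53 + 0.202 = 207.43 m.
ψ₂ = H − z₂ − v₂²/2g = 207.43 − 182.51 − 0.070 = 24.85 m.
P₂ = ρgψ₂ = 1000 × 9.81 × 24.85 ≈ 244 kPa.

P₂ ≈ 244 kPa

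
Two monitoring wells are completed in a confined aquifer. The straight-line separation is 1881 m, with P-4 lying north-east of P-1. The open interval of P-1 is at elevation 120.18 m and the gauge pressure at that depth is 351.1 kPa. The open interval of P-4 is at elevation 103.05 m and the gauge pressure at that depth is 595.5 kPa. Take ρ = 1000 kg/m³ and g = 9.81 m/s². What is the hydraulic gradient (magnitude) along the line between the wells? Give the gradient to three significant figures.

i ≈ 0.00414

Pressure head at P-1: ψ = P/(ρg) = 351.1×1000 / (1000 × 9.81) = 35.79 m.
Total head at P-1: h = z + ψ = 120.18 + 35.79 = 155.97 m.
Pressure head at P-4: ψ = P/(ρg) = 595.5×1000 / (1000 × 9.81) = 60.70 m.
Total head at P-4: h = z + ψ = 103.05 + 60.70 = 163.75 m.
Head difference: h(P-1) − h(P-4) = 155.97 − 163.75 = -7.78 m.
Hydraulic gradient: i = |Δh| / L = 7.78 / 1881 = 0.00414.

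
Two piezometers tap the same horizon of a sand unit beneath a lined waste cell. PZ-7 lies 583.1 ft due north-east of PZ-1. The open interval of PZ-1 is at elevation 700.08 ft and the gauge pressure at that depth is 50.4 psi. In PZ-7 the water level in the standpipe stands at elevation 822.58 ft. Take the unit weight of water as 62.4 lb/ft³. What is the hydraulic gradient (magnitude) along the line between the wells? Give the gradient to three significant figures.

i ≈ 0.0106

Pressure head at PZ-1: ψ = 144·P/γ = 144 × 50.4 / 62.4 = 116.31 ft.
Total head at PZ-1: h = z + ψ = 700.08 + 116.31 = 816.39 ft.
Total head at PZ-7: h = 822.58 ft (water level in the piezometer is the total head).
Head difference: h(PZ-1) − h(PZ-7) = 816.39 − 822.58 = -6.19 ft.
Hydraulic gradient: i = |Δh| / L = 6.19 / 583.1 = 0.0106.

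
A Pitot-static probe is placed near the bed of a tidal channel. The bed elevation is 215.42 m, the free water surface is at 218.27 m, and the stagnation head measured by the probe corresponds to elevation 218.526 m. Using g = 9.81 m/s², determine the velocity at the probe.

Near the bed, under hydrostatic conditions, the piezometric head (z + ψ) equals the free-surface elevation, 218.27 m.
Velocity head = total − piezometric = 218.526 − 218.27 = 0.256 m.
v = √(2g·h_v) = √(2 × 9.81 × 0.256) = 2.24 m/s.

v ≈ 2.24 m/s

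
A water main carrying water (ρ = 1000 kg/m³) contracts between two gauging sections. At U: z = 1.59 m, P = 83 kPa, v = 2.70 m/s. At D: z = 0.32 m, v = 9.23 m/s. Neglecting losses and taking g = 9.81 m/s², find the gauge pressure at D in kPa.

P₂ ≈ 56.5 kPa

Pressure head at U: ψ₁ = P₁/(ρg) = 83×1000 / (1000 × 9.81) = 8.46 m.
Velocity heads: v₁²/2g = 2.70²/19.62 = 0.372 m; v₂²/2g = 9.23²/19.62 = 4.342 m.
Total head H = z₁ + ψ₁ + v₁²/2g = 1.59 + 8.46 + 0.372 = 10.42 m.
ψ₂ = H − z₂ − v₂²/2g = 10.42 − 0.32 − 4.342 = 5.76 m.
P₂ = ρgψ₂ = 1000 × 9.81 × 5.76 ≈ 56.5 kPa.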